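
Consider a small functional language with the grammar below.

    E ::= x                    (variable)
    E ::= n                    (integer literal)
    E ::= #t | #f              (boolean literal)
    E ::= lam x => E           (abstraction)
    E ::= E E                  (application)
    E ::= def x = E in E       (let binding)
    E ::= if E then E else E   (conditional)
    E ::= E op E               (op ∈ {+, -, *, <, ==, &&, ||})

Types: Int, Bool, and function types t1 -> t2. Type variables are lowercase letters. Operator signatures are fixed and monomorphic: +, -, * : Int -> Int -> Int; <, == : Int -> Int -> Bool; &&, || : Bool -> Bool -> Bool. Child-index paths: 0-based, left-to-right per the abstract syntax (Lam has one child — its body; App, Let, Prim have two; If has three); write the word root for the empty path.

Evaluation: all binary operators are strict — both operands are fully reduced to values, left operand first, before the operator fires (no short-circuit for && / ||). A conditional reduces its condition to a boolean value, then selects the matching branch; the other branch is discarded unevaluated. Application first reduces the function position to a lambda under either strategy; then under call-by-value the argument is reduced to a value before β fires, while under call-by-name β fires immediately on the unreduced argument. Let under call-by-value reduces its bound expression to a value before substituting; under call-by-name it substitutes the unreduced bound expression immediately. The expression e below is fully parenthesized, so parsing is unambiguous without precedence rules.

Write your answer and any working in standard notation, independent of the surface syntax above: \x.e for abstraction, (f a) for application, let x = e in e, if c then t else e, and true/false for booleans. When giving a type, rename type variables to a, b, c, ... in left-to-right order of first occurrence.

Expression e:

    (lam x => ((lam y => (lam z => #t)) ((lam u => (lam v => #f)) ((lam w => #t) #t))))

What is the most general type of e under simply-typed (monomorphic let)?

Trace:
\z._ : c -> Bool
\y._ : b -> c -> Bool
\v._ : e -> Bool
\u._ : d -> e -> Bool
\w._ : f -> Bool
  unify f -> Bool ~ Bool -> g
  unify f ~ Bool
  unify Bool ~ g
_ _ : Bool
  unify d -> e -> Bool ~ Bool -> h
  unify d ~ Bool
  unify e -> Bool ~ h
_ _ : e -> Bool
  unify b -> c -> Bool ~ (e -> Bool) -> i
  unify b ~ e -> Bool
  unify c -> Bool ~ i
_ _ : c -> Bool
\x._ : a -> c -> Bool

Answer: a -> b -> Bool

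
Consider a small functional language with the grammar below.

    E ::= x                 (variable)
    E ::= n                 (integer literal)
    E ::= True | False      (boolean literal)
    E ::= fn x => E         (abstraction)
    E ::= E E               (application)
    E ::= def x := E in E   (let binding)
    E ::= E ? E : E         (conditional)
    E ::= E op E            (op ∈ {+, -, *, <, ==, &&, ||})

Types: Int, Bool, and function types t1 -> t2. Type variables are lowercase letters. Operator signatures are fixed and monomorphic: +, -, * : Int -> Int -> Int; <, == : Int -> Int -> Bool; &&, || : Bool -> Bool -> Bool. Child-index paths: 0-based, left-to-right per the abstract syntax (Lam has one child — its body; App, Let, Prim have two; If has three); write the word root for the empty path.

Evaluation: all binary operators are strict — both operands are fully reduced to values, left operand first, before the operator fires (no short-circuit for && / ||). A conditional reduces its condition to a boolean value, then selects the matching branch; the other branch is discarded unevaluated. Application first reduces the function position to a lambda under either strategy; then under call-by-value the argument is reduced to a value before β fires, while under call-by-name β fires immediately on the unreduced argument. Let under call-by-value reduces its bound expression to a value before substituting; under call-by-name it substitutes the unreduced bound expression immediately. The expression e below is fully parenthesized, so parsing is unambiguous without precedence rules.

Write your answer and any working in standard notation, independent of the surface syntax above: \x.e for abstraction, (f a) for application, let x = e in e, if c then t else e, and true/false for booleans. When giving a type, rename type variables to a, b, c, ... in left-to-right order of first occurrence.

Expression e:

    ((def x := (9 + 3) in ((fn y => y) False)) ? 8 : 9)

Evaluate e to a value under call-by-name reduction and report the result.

Answer: 9

Trace:
step 0: (if (let x = (9 + 3) in ((\y.y) false)) then 8 else 9)
step 1: [let@0] (if ((\y.y) false) then 8 else 9)
step 2: [beta@0] (if false then 8 else 9)
step 3: [if@root] 9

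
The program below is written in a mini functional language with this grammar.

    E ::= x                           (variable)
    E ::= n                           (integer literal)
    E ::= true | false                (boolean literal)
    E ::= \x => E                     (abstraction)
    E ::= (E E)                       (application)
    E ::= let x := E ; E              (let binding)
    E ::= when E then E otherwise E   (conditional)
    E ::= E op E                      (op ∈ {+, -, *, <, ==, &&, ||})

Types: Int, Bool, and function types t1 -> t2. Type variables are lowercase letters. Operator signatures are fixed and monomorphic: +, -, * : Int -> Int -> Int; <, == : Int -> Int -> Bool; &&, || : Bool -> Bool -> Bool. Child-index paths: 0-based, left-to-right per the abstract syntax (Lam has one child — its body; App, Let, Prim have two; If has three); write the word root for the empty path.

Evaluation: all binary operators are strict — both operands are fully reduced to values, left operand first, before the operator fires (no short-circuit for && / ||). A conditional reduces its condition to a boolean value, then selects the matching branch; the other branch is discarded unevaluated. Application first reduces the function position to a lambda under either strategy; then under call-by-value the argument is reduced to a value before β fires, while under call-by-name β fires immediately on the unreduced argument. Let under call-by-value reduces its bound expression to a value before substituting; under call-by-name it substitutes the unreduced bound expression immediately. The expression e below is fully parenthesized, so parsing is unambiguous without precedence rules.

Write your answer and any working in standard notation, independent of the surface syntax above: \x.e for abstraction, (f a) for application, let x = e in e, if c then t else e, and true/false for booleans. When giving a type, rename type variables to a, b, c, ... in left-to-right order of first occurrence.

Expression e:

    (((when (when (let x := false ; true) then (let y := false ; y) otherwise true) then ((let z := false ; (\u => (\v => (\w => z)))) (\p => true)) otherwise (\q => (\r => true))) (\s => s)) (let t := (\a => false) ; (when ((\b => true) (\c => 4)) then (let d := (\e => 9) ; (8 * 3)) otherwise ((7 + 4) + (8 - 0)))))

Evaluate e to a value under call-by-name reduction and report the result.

Derivation:
step 0: (((if (if (let x = false in true) then (let y = false in y) else true) then ((let z = false in (\u.(\v.(\w.z)))) (\p.true)) else (\q.(\r.true))) (\s.s)) (let t = (\a.false) in (if ((\b.true) (\c.4)) then (let d = (\e.9) in (8 * 3)) else ((7 + 4) + (8 - 0)))))
step 1: [let@0.0.0.0] (((if (if true then (let y = false in y) else true) then ((let z = false in (\u.(\v.(\w.z)))) (\p.true)) else (\q.(\r.true))) (\s.s)) (let t = (\a.false) in (if ((\b.true) (\c.4)) then (let d = (\e.9) in (8 * 3)) else ((7 + 4) + (8 - 0)))))
step 2: [if@0.0.0] (((if (let y = false in y) then ((let z = false in (\u.(\v.(\w.z)))) (\p.true)) else (\q.(\r.true))) (\s.s)) (let t = (\a.false) in (if ((\b.true) (\c.4)) then (let d = (\e.9) in (8 * 3)) else ((7 + 4) + (8 - 0)))))
step 3: [let@0.0.0] (((if false then ((let z = false in (\u.(\v.(\w.z)))) (\p.true)) else (\q.(\r.true))) (\s.s)) (let t = (\a.false) in (if ((\b.true) (\c.4)) then (let d = (\e.9) in (8 * 3)) else ((7 + 4) + (8 - 0)))))
step 4: [if@0.0] (((\q.(\r.true)) (\s.s)) (let t = (\a.false) in (if ((\b.true) (\c.4)) then (let d = (\e.9) in (8 * 3)) else ((7 + 4) + (8 - 0)))))
step 5: [beta@0] ((\r.true) (let t = (\a.false) in (if ((\b.true) (\c.4)) then (let d = (\e.9) in (8 * 3)) else ((7 + 4) + (8 - 0)))))
step 6: [beta@root] true

Answer: true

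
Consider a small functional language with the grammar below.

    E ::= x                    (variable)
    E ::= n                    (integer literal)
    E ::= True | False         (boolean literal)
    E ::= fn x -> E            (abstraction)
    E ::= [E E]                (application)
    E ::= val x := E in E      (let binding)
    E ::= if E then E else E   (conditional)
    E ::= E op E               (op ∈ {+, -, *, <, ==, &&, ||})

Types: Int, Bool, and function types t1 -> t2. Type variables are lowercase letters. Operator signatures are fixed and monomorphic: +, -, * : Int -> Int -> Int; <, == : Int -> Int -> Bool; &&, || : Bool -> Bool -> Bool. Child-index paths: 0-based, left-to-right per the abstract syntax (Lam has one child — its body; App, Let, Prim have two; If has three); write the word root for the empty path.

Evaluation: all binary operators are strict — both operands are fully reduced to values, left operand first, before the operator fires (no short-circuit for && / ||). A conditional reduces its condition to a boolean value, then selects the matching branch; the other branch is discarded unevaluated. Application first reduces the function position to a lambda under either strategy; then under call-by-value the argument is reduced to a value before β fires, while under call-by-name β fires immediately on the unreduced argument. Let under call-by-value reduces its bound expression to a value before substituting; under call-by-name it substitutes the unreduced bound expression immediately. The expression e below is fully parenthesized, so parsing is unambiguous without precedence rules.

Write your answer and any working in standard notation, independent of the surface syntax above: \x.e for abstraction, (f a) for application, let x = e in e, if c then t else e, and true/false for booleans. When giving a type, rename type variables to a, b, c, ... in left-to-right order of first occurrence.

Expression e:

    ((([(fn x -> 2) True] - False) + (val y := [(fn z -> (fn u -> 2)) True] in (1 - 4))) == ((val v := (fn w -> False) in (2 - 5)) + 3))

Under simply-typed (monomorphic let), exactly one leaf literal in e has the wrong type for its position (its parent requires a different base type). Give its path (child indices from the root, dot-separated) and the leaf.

Derivation:
\x._ : a -> Int
  unify a -> Int ~ Bool -> b
  unify a ~ Bool
  unify Int ~ b
_ _ : Int
  unify Int ~ Int
  unify Bool ~ Int
  FAIL: mismatch Bool ~ Int

Answer: 0.0.1 : false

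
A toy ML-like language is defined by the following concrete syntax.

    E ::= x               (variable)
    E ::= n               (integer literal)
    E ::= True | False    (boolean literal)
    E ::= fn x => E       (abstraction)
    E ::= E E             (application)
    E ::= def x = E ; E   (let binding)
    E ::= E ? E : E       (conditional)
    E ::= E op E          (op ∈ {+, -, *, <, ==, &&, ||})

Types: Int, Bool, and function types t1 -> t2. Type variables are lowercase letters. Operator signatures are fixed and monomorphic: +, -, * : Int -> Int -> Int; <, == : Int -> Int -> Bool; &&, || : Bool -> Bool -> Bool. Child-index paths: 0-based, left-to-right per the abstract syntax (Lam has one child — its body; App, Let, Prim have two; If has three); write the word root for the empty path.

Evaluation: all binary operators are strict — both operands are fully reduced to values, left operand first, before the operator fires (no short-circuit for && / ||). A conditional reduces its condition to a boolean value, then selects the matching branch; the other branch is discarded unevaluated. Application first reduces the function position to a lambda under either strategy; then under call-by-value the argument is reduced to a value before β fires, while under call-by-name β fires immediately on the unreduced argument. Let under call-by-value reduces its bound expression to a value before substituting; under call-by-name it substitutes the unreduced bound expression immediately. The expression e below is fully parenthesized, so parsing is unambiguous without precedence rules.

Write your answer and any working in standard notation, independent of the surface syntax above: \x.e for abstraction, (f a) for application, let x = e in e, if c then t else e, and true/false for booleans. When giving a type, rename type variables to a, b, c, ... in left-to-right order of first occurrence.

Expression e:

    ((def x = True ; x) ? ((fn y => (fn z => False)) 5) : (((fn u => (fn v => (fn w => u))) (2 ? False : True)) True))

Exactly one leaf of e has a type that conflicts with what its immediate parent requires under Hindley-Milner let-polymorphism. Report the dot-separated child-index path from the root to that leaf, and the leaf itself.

Derivation:
let x : Bool
x : Bool
  unify Bool ~ Bool
\z._ : b -> Bool
\y._ : a -> b -> Bool
  unify a -> b -> Bool ~ Int -> c
  unify a ~ Int
  unify b -> Bool ~ c
_ _ : b -> Bool
u : d
\w._ : f -> d
\v._ : e -> f -> d
\u._ : d -> e -> f -> d
  unify Int ~ Bool
  FAIL: mismatch Int ~ Bool

Answer: 2.0.1.0 : 2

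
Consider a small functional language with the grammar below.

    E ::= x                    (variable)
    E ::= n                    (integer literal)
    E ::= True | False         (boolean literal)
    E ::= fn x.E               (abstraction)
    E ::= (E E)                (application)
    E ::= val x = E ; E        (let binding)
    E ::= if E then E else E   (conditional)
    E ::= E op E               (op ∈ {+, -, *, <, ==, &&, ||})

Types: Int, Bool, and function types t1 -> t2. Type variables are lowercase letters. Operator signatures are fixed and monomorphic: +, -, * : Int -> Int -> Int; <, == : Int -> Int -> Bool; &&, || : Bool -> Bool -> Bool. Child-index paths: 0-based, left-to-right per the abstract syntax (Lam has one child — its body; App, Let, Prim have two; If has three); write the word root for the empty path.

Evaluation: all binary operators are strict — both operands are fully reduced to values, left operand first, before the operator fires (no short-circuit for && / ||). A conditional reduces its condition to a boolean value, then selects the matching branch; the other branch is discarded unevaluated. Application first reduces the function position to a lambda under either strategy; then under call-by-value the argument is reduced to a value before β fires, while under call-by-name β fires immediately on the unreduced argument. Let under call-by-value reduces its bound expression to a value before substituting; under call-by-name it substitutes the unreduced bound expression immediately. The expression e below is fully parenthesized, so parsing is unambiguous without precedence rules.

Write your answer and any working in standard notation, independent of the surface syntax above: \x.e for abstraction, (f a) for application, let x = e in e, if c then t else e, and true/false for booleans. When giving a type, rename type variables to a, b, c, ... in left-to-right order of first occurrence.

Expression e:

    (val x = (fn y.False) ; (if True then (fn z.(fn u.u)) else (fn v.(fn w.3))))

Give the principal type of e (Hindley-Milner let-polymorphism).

Answer: a -> Int -> Int

Derivation:
\y._ : a -> Bool
let x : forall. a -> Bool
  unify Bool ~ Bool
u : c
\u._ : c -> c
\z._ : b -> c -> c
\w._ : e -> Int
\v._ : d -> e -> Int
  unify b -> c -> c ~ d -> e -> Int
  unify b ~ d
  unify c -> c ~ e -> Int
  unify c ~ e
  unify e ~ Int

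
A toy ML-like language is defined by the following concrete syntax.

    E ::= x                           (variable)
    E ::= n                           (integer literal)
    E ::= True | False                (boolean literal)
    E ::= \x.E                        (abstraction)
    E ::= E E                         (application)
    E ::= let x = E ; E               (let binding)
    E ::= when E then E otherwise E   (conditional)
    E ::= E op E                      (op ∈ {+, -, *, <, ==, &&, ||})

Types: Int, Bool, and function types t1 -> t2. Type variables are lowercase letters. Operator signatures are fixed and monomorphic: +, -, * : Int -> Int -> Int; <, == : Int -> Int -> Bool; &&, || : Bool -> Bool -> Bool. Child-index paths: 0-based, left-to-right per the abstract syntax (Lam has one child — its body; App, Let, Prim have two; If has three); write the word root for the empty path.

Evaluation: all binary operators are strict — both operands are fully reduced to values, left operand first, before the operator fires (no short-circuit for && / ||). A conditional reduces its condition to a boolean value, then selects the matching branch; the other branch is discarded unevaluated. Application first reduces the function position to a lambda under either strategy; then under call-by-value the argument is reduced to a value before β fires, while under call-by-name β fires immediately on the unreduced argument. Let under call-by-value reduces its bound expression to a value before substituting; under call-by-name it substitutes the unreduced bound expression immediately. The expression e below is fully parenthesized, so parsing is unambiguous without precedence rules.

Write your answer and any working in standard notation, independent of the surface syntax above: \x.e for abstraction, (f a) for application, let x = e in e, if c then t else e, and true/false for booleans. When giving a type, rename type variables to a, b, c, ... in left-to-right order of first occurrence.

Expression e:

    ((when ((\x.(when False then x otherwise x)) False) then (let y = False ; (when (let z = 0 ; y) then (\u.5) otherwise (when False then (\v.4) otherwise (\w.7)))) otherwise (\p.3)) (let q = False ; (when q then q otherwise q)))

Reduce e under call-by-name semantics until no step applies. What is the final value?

Trace:
step 0: ((if ((\x.(if false then x else x)) false) then (let y = false in (if (let z = 0 in y) then (\u.5) else (if false then (\v.4) else (\w.7)))) else (\p.3)) (let q = false in (if q then q else q)))
step 1: [beta@0.0] ((if (if false then false else false) then (let y = false in (if (let z = 0 in y) then (\u.5) else (if false then (\v.4) else (\w.7)))) else (\p.3)) (let q = false in (if q then q else q)))
step 2: [if@0.0] ((if false then (let y = false in (if (let z = 0 in y) then (\u.5) else (if false then (\v.4) else (\w.7)))) else (\p.3)) (let q = false in (if q then q else q)))
step 3: [if@0] ((\p.3) (let q = false in (if q then q else q)))
step 4: [beta@root] 3

Answer: 3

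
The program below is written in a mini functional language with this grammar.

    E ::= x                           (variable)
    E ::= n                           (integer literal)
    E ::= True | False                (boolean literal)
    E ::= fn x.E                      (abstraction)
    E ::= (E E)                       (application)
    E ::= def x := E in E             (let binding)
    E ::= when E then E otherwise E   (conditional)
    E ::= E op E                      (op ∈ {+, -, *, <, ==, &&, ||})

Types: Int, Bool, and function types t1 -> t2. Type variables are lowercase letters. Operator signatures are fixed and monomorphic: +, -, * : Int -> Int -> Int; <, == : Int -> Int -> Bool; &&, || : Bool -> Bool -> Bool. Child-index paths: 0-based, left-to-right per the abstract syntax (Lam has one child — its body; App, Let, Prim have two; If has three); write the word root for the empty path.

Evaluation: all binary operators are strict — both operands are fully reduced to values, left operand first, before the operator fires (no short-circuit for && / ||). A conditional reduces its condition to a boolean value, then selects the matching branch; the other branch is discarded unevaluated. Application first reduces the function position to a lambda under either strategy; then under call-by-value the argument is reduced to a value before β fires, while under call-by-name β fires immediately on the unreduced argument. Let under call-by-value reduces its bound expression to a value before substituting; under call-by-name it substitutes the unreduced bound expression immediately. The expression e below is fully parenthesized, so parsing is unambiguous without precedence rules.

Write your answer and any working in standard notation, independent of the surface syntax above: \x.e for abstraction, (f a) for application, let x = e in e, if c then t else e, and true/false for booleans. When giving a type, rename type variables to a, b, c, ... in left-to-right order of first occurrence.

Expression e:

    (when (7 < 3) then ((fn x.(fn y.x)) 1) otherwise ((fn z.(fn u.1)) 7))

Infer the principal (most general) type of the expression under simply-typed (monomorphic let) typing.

Derivation:
  unify Int ~ Int
  unify Int ~ Int
  unify Bool ~ Bool
x : a
\y._ : b -> a
\x._ : a -> b -> a
  unify a -> b -> a ~ Int -> c
  unify a ~ Int
  unify b -> Int ~ c
_ _ : b -> Int
\u._ : e -> Int
\z._ : d -> e -> Int
  unify d -> e -> Int ~ Int -> f
  unify d ~ Int
  unify e -> Int ~ f
_ _ : e -> Int
  unify b -> Int ~ e -> Int
  unify b ~ e
  unify Int ~ Int

Answer: a -> Int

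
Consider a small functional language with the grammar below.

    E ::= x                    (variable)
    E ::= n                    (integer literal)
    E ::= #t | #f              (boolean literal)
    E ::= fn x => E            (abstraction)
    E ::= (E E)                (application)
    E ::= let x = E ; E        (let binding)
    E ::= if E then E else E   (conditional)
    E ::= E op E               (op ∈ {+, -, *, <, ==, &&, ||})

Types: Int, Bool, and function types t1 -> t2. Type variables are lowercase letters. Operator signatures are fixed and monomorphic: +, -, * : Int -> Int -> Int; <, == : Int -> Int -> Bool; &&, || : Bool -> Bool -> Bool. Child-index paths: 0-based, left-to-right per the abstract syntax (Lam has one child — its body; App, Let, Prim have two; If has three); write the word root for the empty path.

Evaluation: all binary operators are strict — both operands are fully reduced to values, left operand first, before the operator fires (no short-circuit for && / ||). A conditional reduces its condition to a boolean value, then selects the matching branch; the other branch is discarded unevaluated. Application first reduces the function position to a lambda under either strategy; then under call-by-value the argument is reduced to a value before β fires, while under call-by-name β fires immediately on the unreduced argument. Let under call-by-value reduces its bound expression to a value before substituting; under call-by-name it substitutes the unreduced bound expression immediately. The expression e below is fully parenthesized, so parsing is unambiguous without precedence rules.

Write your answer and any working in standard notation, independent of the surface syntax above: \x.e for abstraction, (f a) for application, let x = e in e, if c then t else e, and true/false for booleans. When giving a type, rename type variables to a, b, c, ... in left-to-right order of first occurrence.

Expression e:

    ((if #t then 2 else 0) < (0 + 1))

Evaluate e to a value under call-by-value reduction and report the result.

Answer: false

Trace:
step 0: ((if true then 2 else 0) < (0 + 1))
step 1: [if@0] (2 < (0 + 1))
step 2: [delta@1] (2 < 1)
step 3: [delta@root] false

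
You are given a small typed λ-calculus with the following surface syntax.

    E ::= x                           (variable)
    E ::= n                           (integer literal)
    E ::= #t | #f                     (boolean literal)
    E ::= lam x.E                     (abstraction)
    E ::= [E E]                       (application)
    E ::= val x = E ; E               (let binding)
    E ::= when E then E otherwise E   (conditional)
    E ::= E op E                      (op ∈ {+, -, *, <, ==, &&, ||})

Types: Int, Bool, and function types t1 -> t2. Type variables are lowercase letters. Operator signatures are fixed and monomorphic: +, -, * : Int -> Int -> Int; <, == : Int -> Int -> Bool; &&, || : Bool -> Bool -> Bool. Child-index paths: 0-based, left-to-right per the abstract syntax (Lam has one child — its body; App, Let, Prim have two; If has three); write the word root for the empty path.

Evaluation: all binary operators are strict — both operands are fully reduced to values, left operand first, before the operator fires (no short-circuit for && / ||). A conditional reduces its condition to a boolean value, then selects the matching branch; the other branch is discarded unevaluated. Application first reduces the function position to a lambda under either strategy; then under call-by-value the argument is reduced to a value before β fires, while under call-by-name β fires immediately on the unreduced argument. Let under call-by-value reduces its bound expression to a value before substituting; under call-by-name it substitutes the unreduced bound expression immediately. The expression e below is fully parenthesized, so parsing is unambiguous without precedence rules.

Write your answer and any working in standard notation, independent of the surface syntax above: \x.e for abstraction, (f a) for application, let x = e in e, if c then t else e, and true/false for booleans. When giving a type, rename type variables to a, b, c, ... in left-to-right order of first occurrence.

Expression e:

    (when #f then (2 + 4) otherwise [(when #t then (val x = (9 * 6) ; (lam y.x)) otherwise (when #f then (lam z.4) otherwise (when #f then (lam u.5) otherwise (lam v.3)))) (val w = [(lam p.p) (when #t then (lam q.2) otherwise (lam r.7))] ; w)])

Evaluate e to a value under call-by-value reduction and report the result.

Working:
step 0: (if false then (2 + 4) else ((if true then (let x = (9 * 6) in (\y.x)) else (if false then (\z.4) else (if false then (\u.5) else (\v.3)))) (let w = ((\p.p) (if true then (\q.2) else (\r.7))) in w)))
step 1: [if@root] ((if true then (let x = (9 * 6) in (\y.x)) else (if false then (\z.4) else (if false then (\u.5) else (\v.3)))) (let w = ((\p.p) (if true then (\q.2) else (\r.7))) in w))
step 2: [if@0] ((let x = (9 * 6) in (\y.x)) (let w = ((\p.p) (if true then (\q.2) else (\r.7))) in w))
step 3: [delta@0.0] ((let x = 54 in (\y.x)) (let w = ((\p.p) (if true then (\q.2) else (\r.7))) in w))
step 4: [let@0] ((\y.54) (let w = ((\p.p) (if true then (\q.2) else (\r.7))) in w))
step 5: [if@1.0.1] ((\y.54) (let w = ((\p.p) (\q.2)) in w))
step 6: [beta@1.0] ((\y.54) (let w = (\q.2) in w))
step 7: [let@1] ((\y.54) (\q.2))
step 8: [beta@root] 54

Answer: 54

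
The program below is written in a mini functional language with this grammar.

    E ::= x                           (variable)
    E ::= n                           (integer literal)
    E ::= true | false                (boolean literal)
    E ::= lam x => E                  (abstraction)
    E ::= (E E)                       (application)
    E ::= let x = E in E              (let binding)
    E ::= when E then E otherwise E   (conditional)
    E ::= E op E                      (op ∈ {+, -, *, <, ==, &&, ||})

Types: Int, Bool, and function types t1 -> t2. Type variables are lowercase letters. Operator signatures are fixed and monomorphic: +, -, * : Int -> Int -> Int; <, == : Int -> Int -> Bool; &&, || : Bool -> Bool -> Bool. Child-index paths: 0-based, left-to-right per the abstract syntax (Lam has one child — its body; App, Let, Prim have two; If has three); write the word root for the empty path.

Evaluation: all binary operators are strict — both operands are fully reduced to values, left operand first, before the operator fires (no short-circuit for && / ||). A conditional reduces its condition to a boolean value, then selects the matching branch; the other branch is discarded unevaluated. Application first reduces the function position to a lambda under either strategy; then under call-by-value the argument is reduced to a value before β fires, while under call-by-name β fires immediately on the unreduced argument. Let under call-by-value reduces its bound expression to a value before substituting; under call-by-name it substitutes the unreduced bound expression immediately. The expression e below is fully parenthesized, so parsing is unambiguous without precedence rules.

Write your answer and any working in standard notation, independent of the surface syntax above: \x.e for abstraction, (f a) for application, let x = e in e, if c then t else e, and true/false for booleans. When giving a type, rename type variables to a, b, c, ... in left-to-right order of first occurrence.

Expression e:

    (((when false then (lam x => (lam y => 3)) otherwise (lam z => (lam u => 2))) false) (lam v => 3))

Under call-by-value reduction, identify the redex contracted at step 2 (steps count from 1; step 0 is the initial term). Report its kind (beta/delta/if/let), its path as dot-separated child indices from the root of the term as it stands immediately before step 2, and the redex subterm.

Working:
step 0: (((if false then (\x.(\y.3)) else (\z.(\u.2))) false) (\v.3))
step 1: [if@0.0] (((\z.(\u.2)) false) (\v.3))
step 2: [beta@0] ((\u.2) (\v.3))

Answer: beta at 0 : ((\z.(\u.2)) false)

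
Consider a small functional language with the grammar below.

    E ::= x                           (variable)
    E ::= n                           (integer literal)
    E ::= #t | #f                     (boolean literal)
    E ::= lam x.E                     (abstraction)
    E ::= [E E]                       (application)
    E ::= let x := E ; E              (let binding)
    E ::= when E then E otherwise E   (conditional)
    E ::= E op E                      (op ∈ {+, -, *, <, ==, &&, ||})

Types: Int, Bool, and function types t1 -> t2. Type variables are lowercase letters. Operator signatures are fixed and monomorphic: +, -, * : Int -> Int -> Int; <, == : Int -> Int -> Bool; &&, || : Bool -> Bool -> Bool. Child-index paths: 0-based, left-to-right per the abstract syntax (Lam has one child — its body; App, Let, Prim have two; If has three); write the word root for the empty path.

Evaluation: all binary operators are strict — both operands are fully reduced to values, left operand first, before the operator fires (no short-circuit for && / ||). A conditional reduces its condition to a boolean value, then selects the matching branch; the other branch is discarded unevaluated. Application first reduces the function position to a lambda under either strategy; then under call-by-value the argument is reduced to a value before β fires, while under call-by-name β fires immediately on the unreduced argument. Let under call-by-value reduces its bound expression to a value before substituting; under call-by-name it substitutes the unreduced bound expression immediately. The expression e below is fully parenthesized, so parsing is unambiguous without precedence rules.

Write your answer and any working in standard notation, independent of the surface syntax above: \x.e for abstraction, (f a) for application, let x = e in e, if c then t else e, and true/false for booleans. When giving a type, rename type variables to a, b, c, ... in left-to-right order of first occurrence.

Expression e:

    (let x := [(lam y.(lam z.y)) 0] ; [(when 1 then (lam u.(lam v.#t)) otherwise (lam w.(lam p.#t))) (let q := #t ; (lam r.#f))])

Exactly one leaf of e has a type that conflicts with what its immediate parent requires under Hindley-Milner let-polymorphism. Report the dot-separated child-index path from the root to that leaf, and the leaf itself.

Working:
y : a
\z._ : b -> a
\y._ : a -> b -> a
  unify a -> b -> a ~ Int -> c
  unify a ~ Int
  unify b -> Int ~ c
_ _ : b -> Int
let x : forall. b -> Int
  unify Int ~ Bool
  FAIL: mismatch Int ~ Bool

Answer: 1.0.0 : 1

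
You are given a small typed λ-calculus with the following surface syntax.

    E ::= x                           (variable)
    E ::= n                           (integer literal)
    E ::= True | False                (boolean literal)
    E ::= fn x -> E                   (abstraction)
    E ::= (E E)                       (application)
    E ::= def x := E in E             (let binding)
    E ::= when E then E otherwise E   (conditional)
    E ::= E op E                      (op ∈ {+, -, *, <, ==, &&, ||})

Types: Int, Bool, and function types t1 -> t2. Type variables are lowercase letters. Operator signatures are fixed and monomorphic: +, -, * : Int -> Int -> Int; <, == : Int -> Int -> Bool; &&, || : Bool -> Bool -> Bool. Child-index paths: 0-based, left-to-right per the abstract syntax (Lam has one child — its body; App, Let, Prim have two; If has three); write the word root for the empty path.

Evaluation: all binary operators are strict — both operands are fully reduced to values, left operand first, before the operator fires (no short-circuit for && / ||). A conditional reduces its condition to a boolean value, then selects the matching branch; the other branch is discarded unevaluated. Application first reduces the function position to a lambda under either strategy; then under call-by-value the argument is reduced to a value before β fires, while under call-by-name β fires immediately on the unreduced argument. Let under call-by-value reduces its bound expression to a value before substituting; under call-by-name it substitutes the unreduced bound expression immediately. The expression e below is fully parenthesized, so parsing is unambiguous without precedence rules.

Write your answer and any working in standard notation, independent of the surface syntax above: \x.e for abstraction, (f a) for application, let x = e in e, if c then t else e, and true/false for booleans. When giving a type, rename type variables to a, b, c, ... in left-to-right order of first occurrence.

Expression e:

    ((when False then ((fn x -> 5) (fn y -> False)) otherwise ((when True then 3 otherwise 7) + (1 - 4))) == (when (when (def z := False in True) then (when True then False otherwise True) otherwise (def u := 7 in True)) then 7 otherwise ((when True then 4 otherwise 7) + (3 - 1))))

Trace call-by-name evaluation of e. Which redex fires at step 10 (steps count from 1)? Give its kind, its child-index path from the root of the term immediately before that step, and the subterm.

Answer: delta at 1.1 : (3 - 1)

Derivation:
step 0: ((if false then ((\x.5) (\y.false)) else ((if true then 3 else 7) + (1 - 4))) == (if (if (let z = false in true) then (if true then false else true) else (let u = 7 in true)) then 7 else ((if true then 4 else 7) + (3 - 1))))
step 1: [if@0] (((if true then 3 else 7) + (1 - 4)) == (if (if (let z = false in true) then (if true then false else true) else (let u = 7 in true)) then 7 else ((if true then 4 else 7) + (3 - 1))))
step 2: [if@0.0] ((3 + (1 - 4)) == (if (if (let z = false in true) then (if true then false else true) else (let u = 7 in true)) then 7 else ((if true then 4 else 7) + (3 - 1))))
step 3: [delta@0.1] ((3 + -3) == (if (if (let z = false in true) then (if true then false else true) else (let u = 7 in true)) then 7 else ((if true then 4 else 7) + (3 - 1))))
step 4: [delta@0] (0 == (if (if (let z = false in true) then (if true then false else true) else (let u = 7 in true)) then 7 else ((if true then 4 else 7) + (3 - 1))))
step 5: [let@1.0.0] (0 == (if (if true then (if true then false else true) else (let u = 7 in true)) then 7 else ((if true then 4 else 7) + (3 - 1))))
step 6: [if@1.0] (0 == (if (if true then false else true) then 7 else ((if true then 4 else 7) + (3 - 1))))
step 7: [if@1.0] (0 == (if false then 7 else ((if true then 4 else 7) + (3 - 1))))
step 8: [if@1] (0 == ((if true then 4 else 7) + (3 - 1)))
step 9: [if@1.0] (0 == (4 + (3 - 1)))
step 10: [delta@1.1] (0 == (4 + 2))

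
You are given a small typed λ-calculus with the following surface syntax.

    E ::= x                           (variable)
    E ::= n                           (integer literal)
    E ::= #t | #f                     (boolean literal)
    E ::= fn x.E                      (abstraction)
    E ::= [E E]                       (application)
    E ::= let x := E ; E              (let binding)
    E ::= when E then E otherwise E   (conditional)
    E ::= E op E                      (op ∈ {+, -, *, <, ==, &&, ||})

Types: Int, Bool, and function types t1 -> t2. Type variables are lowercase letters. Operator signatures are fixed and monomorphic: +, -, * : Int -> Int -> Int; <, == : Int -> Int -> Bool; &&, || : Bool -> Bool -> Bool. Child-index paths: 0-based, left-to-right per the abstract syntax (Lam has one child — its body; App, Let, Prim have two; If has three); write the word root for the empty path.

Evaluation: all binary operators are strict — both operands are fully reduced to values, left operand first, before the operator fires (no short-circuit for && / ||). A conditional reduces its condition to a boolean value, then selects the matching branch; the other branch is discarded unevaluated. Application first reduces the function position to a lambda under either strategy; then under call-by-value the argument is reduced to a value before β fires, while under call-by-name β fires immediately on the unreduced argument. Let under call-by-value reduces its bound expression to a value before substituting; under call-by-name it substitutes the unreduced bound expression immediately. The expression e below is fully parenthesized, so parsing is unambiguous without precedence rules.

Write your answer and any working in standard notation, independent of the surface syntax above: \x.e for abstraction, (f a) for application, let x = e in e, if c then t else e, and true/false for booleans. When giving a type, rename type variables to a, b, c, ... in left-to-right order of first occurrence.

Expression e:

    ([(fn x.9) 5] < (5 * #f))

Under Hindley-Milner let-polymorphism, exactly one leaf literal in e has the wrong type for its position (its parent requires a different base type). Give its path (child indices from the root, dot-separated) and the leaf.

Answer: 1.1 : false

Derivation:
\x._ : a -> Int
  unify a -> Int ~ Int -> b
  unify a ~ Int
  unify Int ~ b
_ _ : Int
  unify Int ~ Int
  unify Int ~ Int
  unify Bool ~ Int
  FAIL: mismatch Bool ~ Int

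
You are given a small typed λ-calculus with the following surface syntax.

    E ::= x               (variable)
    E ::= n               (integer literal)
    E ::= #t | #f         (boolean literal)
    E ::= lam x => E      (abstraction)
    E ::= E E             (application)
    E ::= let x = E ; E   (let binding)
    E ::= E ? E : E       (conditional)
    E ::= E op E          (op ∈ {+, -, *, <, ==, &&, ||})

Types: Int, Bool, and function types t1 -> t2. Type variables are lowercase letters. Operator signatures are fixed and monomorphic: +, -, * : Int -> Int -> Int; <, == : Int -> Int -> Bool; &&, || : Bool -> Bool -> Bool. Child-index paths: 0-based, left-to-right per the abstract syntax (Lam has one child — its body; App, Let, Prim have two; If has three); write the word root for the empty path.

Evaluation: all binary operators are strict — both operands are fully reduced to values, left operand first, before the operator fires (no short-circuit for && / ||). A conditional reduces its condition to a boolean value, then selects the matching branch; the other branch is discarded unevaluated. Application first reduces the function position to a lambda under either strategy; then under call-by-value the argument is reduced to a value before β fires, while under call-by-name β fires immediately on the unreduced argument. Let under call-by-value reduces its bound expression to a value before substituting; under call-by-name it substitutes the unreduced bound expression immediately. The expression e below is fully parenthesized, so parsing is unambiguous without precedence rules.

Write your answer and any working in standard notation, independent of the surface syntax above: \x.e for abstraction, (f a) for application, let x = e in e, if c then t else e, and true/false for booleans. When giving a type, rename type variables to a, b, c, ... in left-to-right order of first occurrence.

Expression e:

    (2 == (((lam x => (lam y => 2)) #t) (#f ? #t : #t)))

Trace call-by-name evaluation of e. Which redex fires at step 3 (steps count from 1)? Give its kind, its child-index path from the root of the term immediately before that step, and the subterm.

Working:
step 0: (2 == (((\x.(\y.2)) true) (if false then true else true)))
step 1: [beta@1.0] (2 == ((\y.2) (if false then true else true)))
step 2: [beta@1] (2 == 2)
step 3: [delta@root] true

Answer: delta at root : (2 == 2)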